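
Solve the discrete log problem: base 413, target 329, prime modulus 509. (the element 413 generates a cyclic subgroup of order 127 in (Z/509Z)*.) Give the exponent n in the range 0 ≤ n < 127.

Baby-step giant-step with m = ceil(sqrt(127)) = 12.
Baby table (413^j mod 509 for j=0..11):
  0:1  1:413  2:54  3:415  4:371  5:14  6:183  7:247
  8:211  9:104  10:196  11:17
Giant step factor: 413^(-12) ≡ 286 (mod 509).
Scan 329·286^i mod 509 for i = 0, 1, …:
  i=0: 329   i=1: 438   i=2: 54
Match at i=2, j=2: n = 2·12 + 2 = 26.

26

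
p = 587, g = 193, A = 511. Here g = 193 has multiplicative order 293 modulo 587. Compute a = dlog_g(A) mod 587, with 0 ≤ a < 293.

274

Baby-step giant-step with m = ceil(sqrt(293)) = 18.
Baby table (193^j mod 587 for j=0..17):
  0:1  1:193  2:268  3:68  4:210  5:27  6:515  7:192
  8:75  9:387  10:142  11:404  12:488  13:264  14:470  15:312
  16:342  17:262
Giant step factor: 193^(-18) ≡ 7 (mod 587).
Scan 511·7^i mod 587 for i = 0, 1, …:
  i=0: 511   i=1: 55   i=2: 385   i=3: 347
  i=4: 81   i=5: 567   i=6: 447   i=7: 194
  i=8: 184   i=9: 114     …   i=14: 30
  i=15: 210
Match at i=15, j=4: a = 15·18 + 4 = 274.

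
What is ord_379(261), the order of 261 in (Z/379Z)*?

The order of 261 must divide p − 1 = 378 = 2 · 3^3 · 7.
Divisors: 1, 2, 3, 6, 7, 9, 14, 18, 21, 27, 42, 54, 63, 126, 189, 378.
Check each in increasing order: 261^1 ≡ 261;  261^2 ≡ 280;  261^3 ≡ 312;  261^6 ≡ 320;  261^7 ≡ 140;  261^9 ≡ 163;  261^14 ≡ 271;  261^18 ≡ 39;  261^21 ≡ 40;  261^27 ≡ 293;  261^42 ≡ 84;  261^54 ≡ 195;  261^63 ≡ 328;  261^126 ≡ 327;  261^189 ≡ 378;  261^378 ≡ 1.
Smallest exponent giving 1 is 378.

378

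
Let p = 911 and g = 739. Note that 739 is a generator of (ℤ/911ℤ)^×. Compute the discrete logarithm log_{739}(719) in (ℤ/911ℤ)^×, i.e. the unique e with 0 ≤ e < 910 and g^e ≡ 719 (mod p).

Baby-step giant-step with m = ceil(sqrt(910)) = 31.
Baby table (739^j mod 911 for j=0..30):
  0:1  1:739  2:432  3:398  4:780  5:668  6:801  7:700
  8:763  9:859  10:745  11:311  12:257  13:435  14:793  15:254
  16:40  17:408  18:882  19:433  20:226  21:301  22:155  23:670
  24:457  25:653  26:648  27:597  28:259  29:91  30:746
Giant step factor: 739^(-31) ≡ 485 (mod 911).
Scan 719·485^i mod 911 for i = 0, 1, …:
  i=0: 719   i=1: 713   i=2: 536   i=3: 325
  i=4: 22   i=5: 649   i=6: 470   i=7: 200
  i=8: 434   i=9: 49   i=10: 79   i=11: 53
  i=12: 197   i=13: 801
Match at i=13, j=6: e = 13·31 + 6 = 409.

409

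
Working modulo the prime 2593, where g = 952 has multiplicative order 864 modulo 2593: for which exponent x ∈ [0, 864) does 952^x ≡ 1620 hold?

317

Baby-step giant-step with m = ceil(sqrt(864)) = 30.
Baby table (952^j mod 2593 for j=0..29):
  0:1  1:952  2:1347  3:1402  4:1902  5:790  6:110  7:1000
  8:369  9:1233  10:1780  11:1331  12:1728  13:1094  14:1695  15:794
  16:1325  17:1202  18:791  19:1062  20:2347  21:1771  22:542  23:2570
  24:1441  25:135  26:1463  27:335  28:2574  29:63
Giant step factor: 952^(-30) ≡ 277 (mod 2593).
Scan 1620·277^i mod 2593 for i = 0, 1, …:
  i=0: 1620   i=1: 151   i=2: 339   i=3: 555
  i=4: 748   i=5: 2349   i=6: 2423   i=7: 2177
  i=8: 1453   i=9: 566   i=10: 1202
Match at i=10, j=17: x = 10·30 + 17 = 317.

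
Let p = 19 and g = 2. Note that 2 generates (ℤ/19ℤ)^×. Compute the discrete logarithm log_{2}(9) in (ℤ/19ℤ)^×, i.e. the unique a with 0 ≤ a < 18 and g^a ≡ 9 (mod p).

8

Successive powers of 2 modulo 19:
  2^0=1  2^1=2  2^2=4  2^3=8  2^4=16  2^5=13
  2^6=7  2^7=14  2^8=9
So 2^8 ≡ 9 (mod 19), giving a = 8.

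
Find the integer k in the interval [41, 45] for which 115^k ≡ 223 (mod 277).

Compute 115^41 mod 277 = 135, then multiply by 115 repeatedly:
  115^41=135  115^42=13  115^43=110  115^44=185  115^45=223
Found 223 at exponent 45.

45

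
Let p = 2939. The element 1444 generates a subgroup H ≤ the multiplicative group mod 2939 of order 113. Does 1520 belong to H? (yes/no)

no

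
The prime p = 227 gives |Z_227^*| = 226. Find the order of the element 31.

226

The order of 31 must divide p − 1 = 226 = 2 · 113.
Divisors: 1, 2, 113, 226.
Check each in increasing order: 31^1 ≡ 31;  31^2 ≡ 53;  31^113 ≡ 226;  31^226 ≡ 1.
Smallest exponent giving 1 is 226.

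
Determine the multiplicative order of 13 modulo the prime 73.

72

The order of 13 must divide p − 1 = 72 = 2^3 · 3^2.
Divisors: 1, 2, 3, 4, 6, 8, 9, 12, 18, 24, 36, 72.
Check each in increasing order: 13^1 ≡ 13;  13^2 ≡ 23;  13^3 ≡ 7;  13^4 ≡ 18;  13^6 ≡ 49;  13^8 ≡ 32;  13^9 ≡ 51;  13^12 ≡ 65;  13^18 ≡ 46;  13^24 ≡ 64;  13^36 ≡ 72;  13^72 ≡ 1.
Smallest exponent giving 1 is 72.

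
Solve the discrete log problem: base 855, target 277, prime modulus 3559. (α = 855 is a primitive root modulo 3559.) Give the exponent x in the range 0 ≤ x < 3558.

Baby-step giant-step with m = ceil(sqrt(3558)) = 60.
Baby table (855^j mod 3559 for j=0..59):
  0:1  1:855  2:1430  3:1913  4:2034  5:2278  6:917  7:1055
  8:1598  9:3193  10:262  11:3352  12:965  13:2946  14:2617  15:2483
  16:1801  17:2367  18:2273  19:201  20:1023  21:2710  22:141  23:3108
  24:2326  25:2808  26:2074  27:888  28:1173  29:2836  30:1101  31:1779
  32:1352  33:2844  34:823  35:2542  36:2420  37:1321  38:1252  39:2760
  40:183  41:3428  42:1883  43:1297  44:2086  45:471  46:538  47:879
  48:596  49:643  50:1679  51:1268  52:2204  53:1709  54:2005  55:2396
  56:2155  57:2522  58:3115  59:1193
Giant step factor: 855^(-60) ≡ 2161 (mod 3559).
Scan 277·2161^i mod 3559 for i = 0, 1, …:
  i=0: 277   i=1: 685   i=2: 3300   i=3: 2623
  i=4: 2375   i=5: 297   i=6: 1197   i=7: 2883
  i=8: 1913
Match at i=8, j=3: x = 8·60 + 3 = 483.

483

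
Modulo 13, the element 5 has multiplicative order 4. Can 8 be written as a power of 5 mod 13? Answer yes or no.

8 ∈ ⟨5⟩ iff 8^4 ≡ 1 (mod 13), since |⟨5⟩| = 4.
8^4 mod 13 = 1.
Since 1 = 1, 8 lies in the subgroup.

yes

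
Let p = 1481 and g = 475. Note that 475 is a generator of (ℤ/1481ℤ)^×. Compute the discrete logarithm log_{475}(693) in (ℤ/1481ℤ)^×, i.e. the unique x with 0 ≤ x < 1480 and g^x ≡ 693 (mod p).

Baby-step giant-step with m = ceil(sqrt(1480)) = 39.
Baby table (475^j mod 1481 for j=0..38):
  0:1  1:475  2:513  3:791  4:1032  5:1470  6:699  7:281
  8:185  9:496  10:121  11:1197  12:1352  13:927  14:468  15:150
  16:162  17:1419  18:170  19:776  20:1312  21:1180  22:682  23:1092
  24:350  25:378  26:349  27:1384  28:1317  29:593  30:285  31:604
  32:1067  33:323  34:882  35:1308  36:761  37:111  38:890
Giant step factor: 475^(-39) ≡ 510 (mod 1481).
Scan 693·510^i mod 1481 for i = 0, 1, …:
  i=0: 693   i=1: 952   i=2: 1233   i=3: 886
  i=4: 155   i=5: 557   i=6: 1199   i=7: 1318
  i=8: 1287   i=9: 287     …   i=13: 1246
  i=14: 111
Match at i=14, j=37: x = 14·39 + 37 = 583.

583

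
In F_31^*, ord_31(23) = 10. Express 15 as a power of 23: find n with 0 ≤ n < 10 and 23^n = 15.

3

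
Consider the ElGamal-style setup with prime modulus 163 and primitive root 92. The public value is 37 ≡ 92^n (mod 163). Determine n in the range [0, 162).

3

Successive powers of 92 modulo 163:
  92^0=1  92^1=92  92^2=151  92^3=37
So 92^3 ≡ 37 (mod 163), giving n = 3.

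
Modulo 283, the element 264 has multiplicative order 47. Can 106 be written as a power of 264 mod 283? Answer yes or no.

106 ∈ ⟨264⟩ iff 106^47 ≡ 1 (mod 283), since |⟨264⟩| = 47.
106^47 mod 283 = 1.
Since 1 = 1, 106 lies in the subgroup.

yes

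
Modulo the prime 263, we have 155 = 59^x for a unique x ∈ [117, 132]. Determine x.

Compute 59^117 mod 263 = 82, then multiply by 59 repeatedly:
  59^117=82  59^118=104  59^119=87  59^120=136  59^121=134
  59^122=16  59^123=155
Found 155 at exponent 123.

123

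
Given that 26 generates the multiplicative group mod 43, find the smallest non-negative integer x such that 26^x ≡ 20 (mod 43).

17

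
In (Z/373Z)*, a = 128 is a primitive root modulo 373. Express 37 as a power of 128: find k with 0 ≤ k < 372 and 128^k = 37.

302

Baby-step giant-step with m = ceil(sqrt(372)) = 20.
Baby table (128^j mod 373 for j=0..19):
  0:1  1:128  2:345  3:146  4:38  5:15  6:55  7:326
  8:325  9:197  10:225  11:79  12:41  13:26  14:344  15:18
  16:66  17:242  18:17  19:311
Giant step factor: 128^(-20) ≡ 239 (mod 373).
Scan 37·239^i mod 373 for i = 0, 1, …:
  i=0: 37   i=1: 264   i=2: 59   i=3: 300
  i=4: 84   i=5: 307   i=6: 265   i=7: 298
  i=8: 352   i=9: 203     …   i=14: 273
  i=15: 345
Match at i=15, j=2: k = 15·20 + 2 = 302.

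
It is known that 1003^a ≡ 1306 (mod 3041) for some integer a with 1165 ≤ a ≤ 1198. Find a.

1183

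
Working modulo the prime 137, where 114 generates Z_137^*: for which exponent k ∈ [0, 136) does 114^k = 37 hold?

102

Baby-step giant-step with m = ceil(sqrt(136)) = 12.
Baby table (114^j mod 137 for j=0..11):
  0:1  1:114  2:118  3:26  4:87  5:54  6:128  7:70
  8:34  9:40  10:39  11:62
Giant step factor: 114^(-12) ≡ 22 (mod 137).
Scan 37·22^i mod 137 for i = 0, 1, …:
  i=0: 37   i=1: 129   i=2: 98   i=3: 101
  i=4: 30   i=5: 112   i=6: 135   i=7: 93
  i=8: 128
Match at i=8, j=6: k = 8·12 + 6 = 102.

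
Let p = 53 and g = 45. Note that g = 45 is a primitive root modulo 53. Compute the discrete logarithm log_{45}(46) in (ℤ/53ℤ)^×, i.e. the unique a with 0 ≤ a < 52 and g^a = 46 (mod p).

48

Baby-step giant-step with m = ceil(sqrt(52)) = 8.
Baby table (45^j mod 53 for j=0..7):
  0:1  1:45  2:11  3:18  4:15  5:39  6:6  7:5
Giant step factor: 45^(-8) ≡ 49 (mod 53).
Scan 46·49^i mod 53 for i = 0, 1, …:
  i=0: 46   i=1: 28   i=2: 47   i=3: 24
  i=4: 10   i=5: 13   i=6: 1
Match at i=6, j=0: a = 6·8 + 0 = 48.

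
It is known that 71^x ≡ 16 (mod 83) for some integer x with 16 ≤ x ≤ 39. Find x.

20

Compute 71^16 mod 83 = 70, then multiply by 71 repeatedly:
  71^16=70  71^17=73  71^18=37  71^19=54  71^20=16
Found 16 at exponent 20.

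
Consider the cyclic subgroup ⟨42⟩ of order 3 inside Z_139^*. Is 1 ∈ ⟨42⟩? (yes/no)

⟨42⟩ has order 3; its elements mod 139 are {1, 42, 96}.
1 is in this set.

yes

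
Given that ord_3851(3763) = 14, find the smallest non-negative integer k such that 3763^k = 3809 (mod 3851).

9

Successive powers of 3763 modulo 3851:
  3763^0=1  3763^1=3763  3763^2=42  3763^3=155  3763^4=1764  3763^5=2659
  3763^6=919  3763^7=3850  3763^8=88  3763^9=3809
So 3763^9 ≡ 3809 (mod 3851), giving k = 9.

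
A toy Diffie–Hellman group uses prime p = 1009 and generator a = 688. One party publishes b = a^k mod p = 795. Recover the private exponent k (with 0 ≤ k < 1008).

Baby-step giant-step with m = ceil(sqrt(1008)) = 32.
Baby table (688^j mod 1009 for j=0..31):
  0:1  1:688  2:123  3:877  4:1003  5:917  6:271  7:792
  8:36  9:552  10:392  11:293  12:793  13:724  14:675  15:260
  16:287  17:701  18:995  19:458  20:296  21:839  22:84  23:279
  24:242  25:11  26:505  27:344  28:566  29:943  30:1006  31:963
Giant step factor: 688^(-32) ≡ 175 (mod 1009).
Scan 795·175^i mod 1009 for i = 0, 1, …:
  i=0: 795   i=1: 892   i=2: 714   i=3: 843
  i=4: 211   i=5: 601   i=6: 239   i=7: 456
  i=8: 89   i=9: 440     …   i=13: 396
  i=14: 688
Match at i=14, j=1: k = 14·32 + 1 = 449.

449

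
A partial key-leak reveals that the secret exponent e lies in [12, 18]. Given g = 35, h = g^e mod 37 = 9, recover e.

16

Compute 35^12 mod 37 = 26, then multiply by 35 repeatedly:
  35^12=26  35^13=22  35^14=30  35^15=14  35^16=9
Found 9 at exponent 16.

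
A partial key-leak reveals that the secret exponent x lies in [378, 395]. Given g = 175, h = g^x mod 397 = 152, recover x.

Compute 175^378 mod 397 = 381, then multiply by 175 repeatedly:
  175^378=381  175^379=376  175^380=295  175^381=15  175^382=243
  175^383=46  175^384=110  175^385=194  175^386=205  175^387=145
  175^388=364  175^389=180  175^390=137  175^391=155  175^392=129
  175^393=343  175^394=78  175^395=152
Found 152 at exponent 395.

395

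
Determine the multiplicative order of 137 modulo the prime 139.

69

The order of 137 must divide p − 1 = 138 = 2 · 3 · 23.
Divisors: 1, 2, 3, 6, 23, 46, 69, 138.
Check each in increasing order: 137^1 ≡ 137;  137^2 ≡ 4;  137^3 ≡ 131;  137^6 ≡ 64;  137^23 ≡ 42;  137^46 ≡ 96;  137^69 ≡ 1.
Smallest exponent giving 1 is 69.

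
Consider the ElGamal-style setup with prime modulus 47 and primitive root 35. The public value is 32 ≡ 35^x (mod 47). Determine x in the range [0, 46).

Baby-step giant-step with m = ceil(sqrt(46)) = 7.
Baby table (35^j mod 47 for j=0..6):
  0:1  1:35  2:3  3:11  4:9  5:33  6:27
Giant step factor: 35^(-7) ≡ 19 (mod 47).
Scan 32·19^i mod 47 for i = 0, 1, …:
  i=0: 32   i=1: 44   i=2: 37   i=3: 45
  i=4: 9
Match at i=4, j=4: x = 4·7 + 4 = 32.

32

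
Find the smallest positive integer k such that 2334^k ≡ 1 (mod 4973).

The order of 2334 must divide p − 1 = 4972 = 2^2 · 11 · 113.
Divisors: 1, 2, 4, 11, 22, 44, 113, 226, 452, 1243, 2486, 4972.
Check each in increasing order: 2334^1 ≡ 2334;  2334^2 ≡ 2121;  2334^4 ≡ 3049;  2334^11 ≡ 1114;  2334^22 ≡ 2719;  2334^44 ≡ 3083;  2334^113 ≡ 3042;  2334^226 ≡ 3984;  2334^452 ≡ 3413;  2334^1243 ≡ 223;  2334^2486 ≡ 4972;  2334^4972 ≡ 1.
Smallest exponent giving 1 is 4972.

4972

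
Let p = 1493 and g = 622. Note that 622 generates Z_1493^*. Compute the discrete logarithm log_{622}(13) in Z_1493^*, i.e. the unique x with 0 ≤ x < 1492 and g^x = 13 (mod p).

Baby-step giant-step with m = ceil(sqrt(1492)) = 39.
Baby table (622^j mod 1493 for j=0..38):
  0:1  1:622  2:197  3:108  4:1484  5:374  6:1213  7:521
  8:81  9:1113  10:1027  11:1283  12:764  13:434  14:1208  15:397
  16:589  17:573  18:1072  19:906  20:671  21:815  22:803  23:804
  24:1426  25:130  26:238  27:229  28:603  29:323  30:844  31:925
  32:545  33:79  34:1362  35:633  36:1067  37:782  38:1179
Giant step factor: 622^(-39) ≡ 1455 (mod 1493).
Scan 13·1455^i mod 1493 for i = 0, 1, …:
  i=0: 13   i=1: 999   i=2: 856   i=3: 318
  i=4: 1353   i=5: 841   i=6: 888   i=7: 595
  i=8: 1278   i=9: 705     …   i=36: 1251
  i=37: 238
Match at i=37, j=26: x = 37·39 + 26 = 1469.

1469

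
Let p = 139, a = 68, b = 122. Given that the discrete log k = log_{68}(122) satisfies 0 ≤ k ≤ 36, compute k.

Compute 68^0 mod 139 = 1, then multiply by 68 repeatedly:
  68^0=1  68^1=68  68^2=37  68^3=14  68^4=118
  68^5=101  68^6=57  68^7=123  68^8=24  68^9=103
  68^10=54  68^11=58  68^12=52  68^13=61  68^14=117
  68^15=33  68^16=20  68^17=109  68^18=45  68^19=2
  68^20=136  68^21=74  68^22=28  68^23=97  68^24=63
  68^25=114  68^26=107  68^27=48  68^28=67  68^29=108
  68^30=116  68^31=104  68^32=122
Found 122 at exponent 32.

32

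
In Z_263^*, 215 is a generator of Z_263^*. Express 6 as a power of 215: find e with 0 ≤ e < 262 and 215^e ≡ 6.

10

Successive powers of 215 modulo 263:
  215^0=1  215^1=215  215^2=200  215^3=131  215^4=24  215^5=163
  215^6=66  215^7=251  215^8=50  215^9=230  215^10=6
So 215^10 ≡ 6 (mod 263), giving e = 10.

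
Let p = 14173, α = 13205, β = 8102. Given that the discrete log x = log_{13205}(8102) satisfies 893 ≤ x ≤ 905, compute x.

Compute 13205^893 mod 14173 = 6880, then multiply by 13205 repeatedly:
  13205^893=6880  13205^894=1470  13205^895=8513  13205^896=8102
Found 8102 at exponent 896.

896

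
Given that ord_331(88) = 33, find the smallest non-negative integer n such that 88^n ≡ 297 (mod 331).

Successive powers of 88 modulo 331:
  88^0=1  88^1=88  88^2=131  88^3=274  88^4=280  88^5=146
  88^6=270  88^7=259  88^8=284  88^9=167  88^10=132  88^11=31
  88^12=80  88^13=89  88^14=219  88^15=74  88^16=223  88^17=95
  88^18=85  88^19=198  88^20=212  88^21=120  88^22=299  88^23=163
  88^24=111  88^25=169  88^26=308  88^27=293  88^28=297
So 88^28 ≡ 297 (mod 331), giving n = 28.

28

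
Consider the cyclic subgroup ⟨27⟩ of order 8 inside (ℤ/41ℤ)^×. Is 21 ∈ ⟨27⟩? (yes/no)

no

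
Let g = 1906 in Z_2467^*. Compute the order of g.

2466

The order of 1906 must divide p − 1 = 2466 = 2 · 3^2 · 137.
Divisors: 1, 2, 3, 6, 9, 18, 137, 274, 411, 822, 1233, 2466.
Check each in increasing order: 1906^1 ≡ 1906;  1906^2 ≡ 1412;  1906^3 ≡ 2242;  1906^6 ≡ 1285;  1906^9 ≡ 1981;  1906^18 ≡ 1831;  1906^137 ≡ 1302;  1906^274 ≡ 375;  1906^411 ≡ 2251;  1906^822 ≡ 2250;  1906^1233 ≡ 2466;  1906^2466 ≡ 1.
Smallest exponent giving 1 is 2466.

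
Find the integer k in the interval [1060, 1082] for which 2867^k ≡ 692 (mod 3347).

Compute 2867^1060 mod 3347 = 1603, then multiply by 2867 repeatedly:
  2867^1060=1603  2867^1061=370  2867^1062=3138  2867^1063=3257  2867^1064=3036
  2867^1065=2012  2867^1066=1523  2867^1067=1953  2867^1068=3067  2867^1069=520
  2867^1070=1425  2867^1071=2135  2867^1072=2729  2867^1073=2104  2867^1074=874
  2867^1075=2202  2867^1076=692
Found 692 at exponent 1076.

1076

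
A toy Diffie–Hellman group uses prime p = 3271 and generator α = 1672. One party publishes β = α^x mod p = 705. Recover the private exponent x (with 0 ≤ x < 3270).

Baby-step giant-step with m = ceil(sqrt(3270)) = 58.
Baby table (1672^j mod 3271 for j=0..57):
  0:1  1:1672  2:2150  3:3242  4:577  5:3070  6:841  7:2893
  8:2558  9:1779  10:1149  11:1051  12:745  13:2660  14:2231  15:1292
  16:1364  17:721  18:1784  19:2967  20:1988  21:600  22:2274  23:1226
  24:2226  25:2745  26:427  27:866  28:2170  29:701  30:1054  31:2490
  32:2568  33:2144  34:3023  35:761  36:3244  37:650  38:828  39:783
  40:776  41:2156  42:190  43:393  44:2896  45:1032  46:1687  47:1062
  48:2782  49:142  50:1912  51:1097  52:2424  53:159  54:897  55:1666
  56:1931  57:155
Giant step factor: 1672^(-58) ≡ 196 (mod 3271).
Scan 705·196^i mod 3271 for i = 0, 1, …:
  i=0: 705   i=1: 798   i=2: 2671   i=3: 156
  i=4: 1137   i=5: 424   i=6: 1329   i=7: 2075
  i=8: 1096   i=9: 2201     …   i=29: 1949
  i=30: 2568
Match at i=30, j=32: x = 30·58 + 32 = 1772.

1772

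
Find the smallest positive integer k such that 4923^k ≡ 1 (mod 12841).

The order of 4923 must divide p − 1 = 12840 = 2^3 · 3 · 5 · 107.
Divisors: 1, 2, 3, 4, 5, 6, 8, 10, 12, 15, 20, 24, 30, 40, 60, 107, 120, 214, 321, 428, 535, 642, 856, 1070, 1284, 1605, 2140, 2568, 3210, 4280, 6420, 12840.
Check each in increasing order: 4923^1 ≡ 4923;  4923^2 ≡ 4962;  4923^3 ≡ 4344;  4923^4 ≡ 5247;  4923^5 ≡ 7730;  4923^6 ≡ 6907;  4923^8 ≡ 12746;  4923^10 ≡ 3727;  4923^12 ≡ 2334;  4923^15 ≡ 7347;  4923^20 ≡ 9408;  4923^24 ≡ 2972;  4923^30 ≡ 7686;  4923^40 ≡ 10292;  4923^60 ≡ 5996;  4923^107 ≡ 8984;  4923^120 ≡ 10057;  4923^214 ≡ 6571;  4923^321 ≡ 3787;  4923^428 ≡ 6599;  4923^535 ≡ 11360;  4923^642 ≡ 10813;  4923^856 ≡ 2970;  4923^1070 ≡ 10391;  4923^1284 ≡ 3664;  4923^1605 ≡ 7288;  4923^2140 ≡ 5753;  4923^2568 ≡ 6051;  4923^3210 ≡ 4568;  4923^4280 ≡ 5752;  4923^6420 ≡ 12840;  4923^12840 ≡ 1.
Smallest exponent giving 1 is 12840.

12840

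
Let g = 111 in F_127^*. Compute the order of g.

The order of 111 must divide p − 1 = 126 = 2 · 3^2 · 7.
Divisors: 1, 2, 3, 6, 7, 9, 14, 18, 21, 42, 63, 126.
Check each in increasing order: 111^1 ≡ 111;  111^2 ≡ 2;  111^3 ≡ 95;  111^6 ≡ 8;  111^7 ≡ 126;  111^9 ≡ 125;  111^14 ≡ 1.
Smallest exponent giving 1 is 14.

14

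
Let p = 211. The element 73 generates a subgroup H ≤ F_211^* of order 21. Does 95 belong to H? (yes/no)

⟨73⟩ has order 21; its elements mod 211 are {1, 14, 34, 43, 54, 58, 73, 101, 117, 123, 144, 148, 161, 171, 173, 178, 179, 180, 185, 196, 199}.
95 is not in this set.

no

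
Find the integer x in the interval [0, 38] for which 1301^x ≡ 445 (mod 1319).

Compute 1301^0 mod 1319 = 1, then multiply by 1301 repeatedly:
  1301^0=1  1301^1=1301  1301^2=324  1301^3=763  1301^4=775
  1301^5=559  1301^6=490  1301^7=413  1301^8=480  1301^9=593
  1301^10=1197  1301^11=877  1301^12=42  1301^13=563  1301^14=418
  1301^15=390  1301^16=894  1301^17=1055  1301^18=795  1301^19=199
  1301^20=375  1301^21=1164  1301^22=152  1301^23=1221  1301^24=445
Found 445 at exponent 24.

24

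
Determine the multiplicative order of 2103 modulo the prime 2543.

The order of 2103 must divide p − 1 = 2542 = 2 · 31 · 41.
Divisors: 1, 2, 31, 41, 62, 82, 1271, 2542.
Check each in increasing order: 2103^1 ≡ 2103;  2103^2 ≡ 332;  2103^31 ≡ 1233;  2103^41 ≡ 521;  2103^62 ≡ 2118;  2103^82 ≡ 1883;  2103^1271 ≡ 1.
Smallest exponent giving 1 is 1271.

1271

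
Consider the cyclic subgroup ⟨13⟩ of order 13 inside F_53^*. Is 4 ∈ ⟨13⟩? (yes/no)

no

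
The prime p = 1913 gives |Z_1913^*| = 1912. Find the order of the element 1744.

The order of 1744 must divide p − 1 = 1912 = 2^3 · 239.
Divisors: 1, 2, 4, 8, 239, 478, 956, 1912.
Check each in increasing order: 1744^1 ≡ 1744;  1744^2 ≡ 1779;  1744^4 ≡ 739;  1744^8 ≡ 916;  1744^239 ≡ 712;  1744^478 ≡ 1912;  1744^956 ≡ 1.
Smallest exponent giving 1 is 956.

956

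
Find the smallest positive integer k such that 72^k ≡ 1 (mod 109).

108

The order of 72 must divide p − 1 = 108 = 2^2 · 3^3.
Divisors: 1, 2, 3, 4, 6, 9, 12, 18, 27, 36, 54, 108.
Check each in increasing order: 72^1 ≡ 72;  72^2 ≡ 61;  72^3 ≡ 32;  72^4 ≡ 15;  72^6 ≡ 43;  72^9 ≡ 68;  72^12 ≡ 105;  72^18 ≡ 46;  72^27 ≡ 76;  72^36 ≡ 45;  72^54 ≡ 108;  72^108 ≡ 1.
Smallest exponent giving 1 is 108.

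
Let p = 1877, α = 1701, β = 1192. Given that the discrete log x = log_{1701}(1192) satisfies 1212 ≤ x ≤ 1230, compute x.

1212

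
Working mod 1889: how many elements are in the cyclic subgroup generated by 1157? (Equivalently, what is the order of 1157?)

472

The order of 1157 must divide p − 1 = 1888 = 2^5 · 59.
Divisors: 1, 2, 4, 8, 16, 32, 59, 118, 236, 472, 944, 1888.
Check each in increasing order: 1157^1 ≡ 1157;  1157^2 ≡ 1237;  1157^4 ≡ 79;  1157^8 ≡ 574;  1157^16 ≡ 790;  1157^32 ≡ 730;  1157^59 ≡ 1804;  1157^118 ≡ 1558;  1157^236 ≡ 1888;  1157^472 ≡ 1.
Smallest exponent giving 1 is 472.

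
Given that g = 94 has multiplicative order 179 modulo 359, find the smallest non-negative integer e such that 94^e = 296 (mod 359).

75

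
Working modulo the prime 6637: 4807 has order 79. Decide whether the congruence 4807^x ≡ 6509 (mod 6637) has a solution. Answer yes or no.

6509 ∈ ⟨4807⟩ iff 6509^79 ≡ 1 (mod 6637), since |⟨4807⟩| = 79.
6509^79 mod 6637 = 5457.
Since 5457 ≠ 1, 6509 does not lie in the subgroup.

no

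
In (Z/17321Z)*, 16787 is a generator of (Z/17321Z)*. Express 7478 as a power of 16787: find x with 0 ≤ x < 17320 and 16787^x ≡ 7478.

Baby-step giant-step with m = ceil(sqrt(17320)) = 132.
Baby table (16787^j mod 17321 for j=0..131):
  0:1  1:16787  2:8020  3:12928  4:7527  5:16375  6:2855  7:16999
  8:16059  9:15710  10:11545  11:1246  12:10155  13:16024  14:17079  15:7981
  16:16433  17:6525  18:14492  19:3759  20:1930  21:8640  22:10947  23:8800
  24:12112  25:10246  26:2072  27:2096  28:6601  29:8550  30:7044  31:14482
  32:9099  33:8335  34:607  35:4961  36:939  37:883  38:13466  39:14692
  40:885  41:12398  42:13411  43:9420  44:10131  45:11519  46:15130  47:9487
  48:8995  49:11908  50:15256  51:11487  52:14897  53:12662  54:11003  55:13538
  56:10886  57:6732  58:7880  59:1083  60:10592  61:7839  62:5656  63:10871
  64:14742  65:8827  66:15015  67:1613  68:4708  69:14794  70:15701  71:16351
  72:15671  73:15050  74:244  75:8272  76:16928  77:2010  78:562  79:11670
  80:3780  81:8037  82:3850  83:5299  84:10978  85:9567  86:917  87:12631
  88:10236  89:7412  90:8501  91:15889  92:2564  93:16504  94:3253  95:12319
  96:3634  97:16717  98:10758  99:5800  100:3259  101:9115  102:17112  103:7680
  104:3957  105:124  106:3068  107:7183  108:9540  109:15335  110:3943  111:7600
  112:12035  113:16722  114:8088  115:11258  116:15936  117:12108  118:12382  119:4634
  120:2347  121:11135  122:12334  123:12945  124:15770  125:14147  126:14779  127:6390
  128:17298  129:12282  130:6071  131:14434
Giant step factor: 16787^(-132) ≡ 10704 (mod 17321).
Scan 7478·10704^i mod 17321 for i = 0, 1, …:
  i=0: 7478   i=1: 4171   i=2: 10167   i=3: 17046
  i=4: 970   i=5: 7601   i=6: 4367   i=7: 12310
  i=8: 5393   i=9: 13100     …   i=69: 5452
  i=70: 3759
Match at i=70, j=19: x = 70·132 + 19 = 9259.

9259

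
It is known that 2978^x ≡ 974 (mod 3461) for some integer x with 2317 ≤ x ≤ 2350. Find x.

2326

Compute 2978^2317 mod 3461 = 1883, then multiply by 2978 repeatedly:
  2978^2317=1883  2978^2318=754  2978^2319=2684  2978^2320=1503  2978^2321=861
  2978^2322=2918  2978^2323=2694  2978^2324=134  2978^2325=1037  2978^2326=974
Found 974 at exponent 2326.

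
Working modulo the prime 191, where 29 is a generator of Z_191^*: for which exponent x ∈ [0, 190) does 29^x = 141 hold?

13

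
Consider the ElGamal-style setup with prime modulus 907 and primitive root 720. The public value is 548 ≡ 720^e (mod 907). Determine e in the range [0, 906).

329

Baby-step giant-step with m = ceil(sqrt(906)) = 31.
Baby table (720^j mod 907 for j=0..30):
  0:1  1:720  2:503  3:267  4:863  5:65  6:543  7:43
  8:122  9:768  10:597  11:829  12:74  13:674  14:35  15:711
  16:372  17:275  18:274  19:461  20:865  21:598  22:642  23:577
  24:34  25:898  26:776  27:8  28:318  29:396  30:322
Giant step factor: 720^(-31) ≡ 420 (mod 907).
Scan 548·420^i mod 907 for i = 0, 1, …:
  i=0: 548   i=1: 689   i=2: 47   i=3: 693
  i=4: 820   i=5: 647   i=6: 547   i=7: 269
  i=8: 512   i=9: 81   i=10: 461
Match at i=10, j=19: e = 10·31 + 19 = 329.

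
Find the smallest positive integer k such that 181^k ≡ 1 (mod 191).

190

The order of 181 must divide p − 1 = 190 = 2 · 5 · 19.
Divisors: 1, 2, 5, 10, 19, 38, 95, 190.
Check each in increasing order: 181^1 ≡ 181;  181^2 ≡ 100;  181^5 ≡ 84;  181^10 ≡ 180;  181^19 ≡ 7;  181^38 ≡ 49;  181^95 ≡ 190;  181^190 ≡ 1.
Smallest exponent giving 1 is 190.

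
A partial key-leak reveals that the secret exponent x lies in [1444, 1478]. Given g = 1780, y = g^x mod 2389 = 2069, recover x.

1446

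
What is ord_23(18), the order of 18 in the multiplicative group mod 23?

11

The order of 18 must divide p − 1 = 22 = 2 · 11.
Divisors: 1, 2, 11, 22.
Check each in increasing order: 18^1 ≡ 18;  18^2 ≡ 2;  18^11 ≡ 1.
Smallest exponent giving 1 is 11.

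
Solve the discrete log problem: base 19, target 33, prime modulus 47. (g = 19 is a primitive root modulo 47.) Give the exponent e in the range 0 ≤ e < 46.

19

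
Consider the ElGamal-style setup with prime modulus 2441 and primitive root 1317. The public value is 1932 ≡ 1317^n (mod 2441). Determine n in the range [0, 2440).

2180

Baby-step giant-step with m = ceil(sqrt(2440)) = 50.
Baby table (1317^j mod 2441 for j=0..49):
  0:1  1:1317  2:1379  3:39  4:102  5:79  6:1521  7:1537
  8:640  9:735  10:1359  11:550  12:1814  13:1740  14:1922  15:2398
  16:1953  17:1728  18:764  19:496  20:1485  21:504  22:2257  23:1772
  24:128  25:147  26:760  27:110  28:851  29:348  30:1849  31:1456
  32:1367  33:1322  34:641  35:2052  36:297  37:589  38:1916  39:1819
  40:1002  41:1494  42:152  43:22  44:2123  45:1046  46:858  47:2244
  48:1738  49:1729
Giant step factor: 1317^(-50) ≡ 278 (mod 2441).
Scan 1932·278^i mod 2441 for i = 0, 1, …:
  i=0: 1932   i=1: 76   i=2: 1600   i=3: 538
  i=4: 663   i=5: 1239   i=6: 261   i=7: 1769
  i=8: 1141   i=9: 2309     …   i=42: 753
  i=43: 1849
Match at i=43, j=30: n = 43·50 + 30 = 2180.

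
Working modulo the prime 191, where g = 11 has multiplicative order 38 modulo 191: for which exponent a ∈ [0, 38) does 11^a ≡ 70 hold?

Successive powers of 11 modulo 191:
  11^0=1  11^1=11  11^2=121  11^3=185  11^4=125  11^5=38
  11^6=36  11^7=14  11^8=154  11^9=166  11^10=107  11^11=31
  11^12=150  11^13=122  11^14=5  11^15=55  11^16=32  11^17=161
  11^18=52  11^19=190  11^20=180  11^21=70
So 11^21 ≡ 70 (mod 191), giving a = 21.

21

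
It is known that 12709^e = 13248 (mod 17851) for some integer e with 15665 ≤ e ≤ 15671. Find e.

15665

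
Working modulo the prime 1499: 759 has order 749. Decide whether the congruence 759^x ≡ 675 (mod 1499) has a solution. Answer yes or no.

yes

675 ∈ ⟨759⟩ iff 675^749 ≡ 1 (mod 1499), since |⟨759⟩| = 749.
675^749 mod 1499 = 1.
Since 1 = 1, 675 lies in the subgroup.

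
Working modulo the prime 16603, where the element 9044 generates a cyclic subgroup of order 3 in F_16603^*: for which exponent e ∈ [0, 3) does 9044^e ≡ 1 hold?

0

Successive powers of 9044 modulo 16603:
  9044^0=1
So 9044^0 ≡ 1 (mod 16603), giving e = 0.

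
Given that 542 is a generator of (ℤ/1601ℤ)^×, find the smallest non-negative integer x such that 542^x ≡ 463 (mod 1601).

1297

Baby-step giant-step with m = ceil(sqrt(1600)) = 40.
Baby table (542^j mod 1601 for j=0..39):
  0:1  1:542  2:781  3:638  4:1581  5:367  6:390  7:48
  8:400  9:665  10:205  11:641  12:5  13:1109  14:703  15:1589
  16:1501  17:234  18:349  19:240  20:399  21:123  22:1025  23:3
  24:25  25:742  26:313  27:1541  28:1101  29:1170  30:144  31:1200
  32:394  33:615  34:322  35:15  36:125  37:508  38:1565  39:1301
Giant step factor: 542^(-40) ≡ 577 (mod 1601).
Scan 463·577^i mod 1601 for i = 0, 1, …:
  i=0: 463   i=1: 1385   i=2: 246   i=3: 1054
  i=4: 1379   i=5: 1587   i=6: 1528   i=7: 1106
  i=8: 964   i=9: 681     …   i=31: 966
  i=32: 234
Match at i=32, j=17: x = 32·40 + 17 = 1297.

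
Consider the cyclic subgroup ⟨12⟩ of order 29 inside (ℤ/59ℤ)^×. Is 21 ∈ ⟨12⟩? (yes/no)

yes

21 ∈ ⟨12⟩ iff 21^29 ≡ 1 (mod 59), since |⟨12⟩| = 29.
21^29 mod 59 = 1.
Since 1 = 1, 21 lies in the subgroup.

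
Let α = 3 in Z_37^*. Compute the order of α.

18

The order of 3 must divide p − 1 = 36 = 2^2 · 3^2.
Divisors: 1, 2, 3, 4, 6, 9, 12, 18, 36.
Check each in increasing order: 3^1 ≡ 3;  3^2 ≡ 9;  3^3 ≡ 27;  3^4 ≡ 7;  3^6 ≡ 26;  3^9 ≡ 36;  3^12 ≡ 10;  3^18 ≡ 1.
Smallest exponent giving 1 is 18.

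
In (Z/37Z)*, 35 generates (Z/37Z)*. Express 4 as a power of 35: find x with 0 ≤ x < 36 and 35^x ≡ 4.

2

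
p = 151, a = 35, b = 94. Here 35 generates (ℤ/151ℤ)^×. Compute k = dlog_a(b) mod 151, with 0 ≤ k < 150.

Successive powers of 35 modulo 151:
  35^0=1  35^1=35  35^2=17  35^3=142  35^4=138  35^5=149
  35^6=81  35^7=117  35^8=18  35^9=26  35^10=4  35^11=140
  35^12=68  35^13=115  35^14=99  35^15=143  35^16=22  35^17=15
  35^18=72  35^19=104  35^20=16  35^21=107  35^22=121  35^23=7
  35^24=94
So 35^24 ≡ 94 (mod 151), giving k = 24.

24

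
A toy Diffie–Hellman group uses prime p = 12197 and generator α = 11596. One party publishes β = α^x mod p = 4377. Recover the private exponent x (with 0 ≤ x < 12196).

684

Baby-step giant-step with m = ceil(sqrt(12196)) = 111.
Baby table (11596^j mod 12197 for j=0..110):
  0:1  1:11596  2:7488  3:405  4:535  5:7784  6:5464  7:9326
  8:5694  9:5263  10:8157  11:837  12:9237  13:10395  14:9666  15:8703
  16:2010  17:11690  18:11979  19:9048  20:2014  21:9286  22:5340  23:10668
  24:4154  25:3831  26:2802  27:11381  28:2536  29:489  30:11036  31:2532
  32:2893  33:5478  34:912  35:753  36:10933  37:3450  38:40  39:354
  40:6792  41:4003  42:9203  43:6435  44:11211  45:7130  46:8214  47:3171
  48:9158  49:9086  50:3570  51:1102  52:8533  53:6604  54:7218  55:4114
  56:3477  57:8207  58:7378  59:5530  60:6251  61:12022  62:7599  63:6876
  64:2307  65:3951  66:3864  67:7363  68:2348  69:3704  70:5947  71:11771
  72:12086  73:5726  74:10425  75:3833  76:1600  77:1963  78:3346  79:1559
  80:2210  81:1263  82:9348  83:4669  84:11438  85:4870  86:410  87:9727
  88:8633  89:7489  90:12001  91:8023  92:8189  93:5999  94:4913  95:11158
  96:2392  97:1654  98:6100  99:5197  100:11232  101:6706  102:6901  103:11676
  104:8196  105:1792  106:8541  107:1796  108:6137  109:7354  110:7757
Giant step factor: 11596^(-111) ≡ 11651 (mod 12197).
Scan 4377·11651^i mod 12197 for i = 0, 1, …:
  i=0: 4377   i=1: 770   i=2: 6475   i=3: 1780
  i=4: 3880   i=5: 3798   i=6: 11979
Match at i=6, j=18: x = 6·111 + 18 = 684.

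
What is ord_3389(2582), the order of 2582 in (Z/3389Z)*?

121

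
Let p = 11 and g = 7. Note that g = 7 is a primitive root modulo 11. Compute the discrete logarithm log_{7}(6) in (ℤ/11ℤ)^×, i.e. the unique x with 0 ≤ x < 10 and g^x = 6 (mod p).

7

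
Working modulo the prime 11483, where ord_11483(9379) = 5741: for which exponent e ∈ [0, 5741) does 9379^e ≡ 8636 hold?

2640

Baby-step giant-step with m = ceil(sqrt(5741)) = 76.
Baby table (9379^j mod 11483 for j=0..75):
  0:1  1:9379  2:5861  3:1198  4:5668  5:5365  6:11312  7:3811
  8:8273  9:1836  10:6827  11:1225  12:6275  13:2850  14:9209  15:7568
  16:3849  17:8702  18:6377  19:6419  20:9915  21:3451  22:7835  23:4748
  24:418  25:4719  26:4019  27:6995  28:3726  29:3385  30:8903  31:8344
  32:1731  33:9570  34:5902  35:6798  36:4826  37:8551  38:2557  39:5599
  40:1262  41:8808  42:1530  43:7603  44:10590  45:7143  46:2375  47:9588
  48:2479  49:8949  50:3424  51:7228  52:7263  53:2521  54:962  55:8443
  56:129  57:4176  58:9674  59:5263  60:7743  61:3105  62:907  63:9333
  64:10781  65:7184  66:7975  67:8746  68:5665  69:194  70:5212  71:217
  72:2752  73:8707  74:7340  75:1275
Giant step factor: 9379^(-76) ≡ 8572 (mod 11483).
Scan 8636·8572^i mod 11483 for i = 0, 1, …:
  i=0: 8636   i=1: 8374   i=2: 1695   i=3: 3545
  i=4: 3722   i=5: 5210   i=6: 2733   i=7: 1956
  i=8: 1652   i=9: 2405     …   i=33: 7771
  i=34: 129
Match at i=34, j=56: e = 34·76 + 56 = 2640.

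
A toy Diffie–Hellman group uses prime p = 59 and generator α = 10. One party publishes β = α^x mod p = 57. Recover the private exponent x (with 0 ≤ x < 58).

54

Baby-step giant-step with m = ceil(sqrt(58)) = 8.
Baby table (10^j mod 59 for j=0..7):
  0:1  1:10  2:41  3:56  4:29  5:54  6:9  7:31
Giant step factor: 10^(-8) ≡ 4 (mod 59).
Scan 57·4^i mod 59 for i = 0, 1, …:
  i=0: 57   i=1: 51   i=2: 27   i=3: 49
  i=4: 19   i=5: 17   i=6: 9
Match at i=6, j=6: x = 6·8 + 6 = 54.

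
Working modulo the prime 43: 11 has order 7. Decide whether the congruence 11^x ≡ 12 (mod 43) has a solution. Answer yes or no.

⟨11⟩ has order 7; its elements mod 43 are {1, 4, 11, 16, 21, 35, 41}.
12 is not in this set.

no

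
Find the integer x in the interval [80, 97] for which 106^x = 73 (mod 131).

91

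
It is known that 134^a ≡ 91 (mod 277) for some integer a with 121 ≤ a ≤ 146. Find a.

124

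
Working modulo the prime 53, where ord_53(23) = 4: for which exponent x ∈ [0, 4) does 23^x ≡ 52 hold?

2

Successive powers of 23 modulo 53:
  23^0=1  23^1=23  23^2=52
So 23^2 ≡ 52 (mod 53), giving x = 2.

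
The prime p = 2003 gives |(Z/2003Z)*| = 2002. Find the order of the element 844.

The order of 844 must divide p − 1 = 2002 = 2 · 7 · 11 · 13.
Divisors: 1, 2, 7, 11, 13, 14, 22, 26, 77, 91, 143, 154, 182, 286, 1001, 2002.
Check each in increasing order: 844^1 ≡ 844;  844^2 ≡ 1271;  844^7 ≡ 1024;  844^11 ≡ 1986;  844^13 ≡ 426;  844^14 ≡ 1007;  844^22 ≡ 289;  844^26 ≡ 1206;  844^77 ≡ 1916;  844^91 ≡ 523;  844^143 ≡ 733;  844^154 ≡ 1560;  844^182 ≡ 1121;  844^286 ≡ 485;  844^1001 ≡ 1.
Smallest exponent giving 1 is 1001.

1001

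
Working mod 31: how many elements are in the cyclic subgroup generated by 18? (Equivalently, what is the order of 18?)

15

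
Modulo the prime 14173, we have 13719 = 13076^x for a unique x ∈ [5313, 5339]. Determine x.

5327

Compute 13076^5313 mod 14173 = 13320, then multiply by 13076 repeatedly:
  13076^5313=13320  13076^5314=323  13076^5315=14167  13076^5316=6582  13076^5317=7776
  13076^5318=1874  13076^5319=13480  13076^5320=9052  13076^5321=5229  13076^5322=3852
  13076^5323=12083  13076^5324=10877  13076^5325=1597  13076^5326=5543  13076^5327=13719
Found 13719 at exponent 5327.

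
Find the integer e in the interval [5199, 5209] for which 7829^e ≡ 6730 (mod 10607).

Compute 7829^5199 mod 10607 = 6730, then multiply by 7829 repeatedly:
  7829^5199=6730
Found 6730 at exponent 5199.

5199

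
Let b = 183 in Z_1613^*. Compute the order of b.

The order of 183 must divide p − 1 = 1612 = 2^2 · 13 · 31.
Divisors: 1, 2, 4, 13, 26, 31, 52, 62, 124, 403, 806, 1612.
Check each in increasing order: 183^1 ≡ 183;  183^2 ≡ 1229;  183^4 ≡ 673;  183^13 ≡ 491;  183^26 ≡ 744;  183^31 ≡ 605;  183^52 ≡ 277;  183^62 ≡ 1487;  183^124 ≡ 1359;  183^403 ≡ 127;  183^806 ≡ 1612;  183^1612 ≡ 1.
Smallest exponent giving 1 is 1612.

1612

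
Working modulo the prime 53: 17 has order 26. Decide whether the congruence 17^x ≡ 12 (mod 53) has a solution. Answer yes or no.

no

12 ∈ ⟨17⟩ iff 12^26 ≡ 1 (mod 53), since |⟨17⟩| = 26.
12^26 mod 53 = 52.
Since 52 ≠ 1, 12 does not lie in the subgroup.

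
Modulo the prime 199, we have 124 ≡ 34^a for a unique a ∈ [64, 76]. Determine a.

Compute 34^64 mod 199 = 81, then multiply by 34 repeatedly:
  34^64=81  34^65=167  34^66=106  34^67=22  34^68=151
  34^69=159  34^70=33  34^71=127  34^72=139  34^73=149
  34^74=91  34^75=109  34^76=124
Found 124 at exponent 76.

76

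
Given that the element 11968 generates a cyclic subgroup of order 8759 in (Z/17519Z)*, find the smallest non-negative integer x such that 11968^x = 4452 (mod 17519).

2469

Baby-step giant-step with m = ceil(sqrt(8759)) = 94.
Baby table (11968^j mod 17519 for j=0..93):
  0:1  1:11968  2:15199  3:1855  4:4067  5:6074  6:7301  7:11115
  8:2553  9:1168  10:15981  11:5685  12:11803  13:2607  14:16756  15:13334
  16:741  17:3674  18:15261  19:8073  20:379  21:15970  22:14189  23:2285
  24:17240  25:7057  26:16596  27:8025  28:4042  29:4697  30:12744  31:17297
  32:5992  33:6989  34:8646  35:8114  36:535  37:8445  38:2649  39:11361
  40:3489  41:8575  42:16817  43:7584  44:16892  45:11715  46:563  47:10688
  48:7765  49:10744  50:12251  51:3457  52:11017  53:3462  54:781  55:9381
  56:10056  57:12197  58:5388  59:13664  60:8406  61:8910  62:14246  63:1220
  64:7633  65:7678  66:3149  67:3863  68:17262  69:7568  70:594  71:13797
  72:5921  73:15692  74:15695  75:16561  76:9601  77:15166  78:9848  79:10551
  80:14935  81:13242  82:3382  83:6886  84:2272  85:1808  86:2179  87:10000
  88:7711  89:12675  90:14898  91:8401  92:1627  93:8327
Giant step factor: 11968^(-94) ≡ 16114 (mod 17519).
Scan 4452·16114^i mod 17519 for i = 0, 1, …:
  i=0: 4452   i=1: 16742   i=2: 5507   i=3: 6063
  i=4: 13238   i=5: 5788   i=6: 14195   i=7: 10166
  i=8: 12274   i=9: 11245     …   i=25: 5020
  i=26: 7057
Match at i=26, j=25: x = 26·94 + 25 = 2469.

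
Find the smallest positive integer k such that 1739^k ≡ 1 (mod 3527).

The order of 1739 must divide p − 1 = 3526 = 2 · 41 · 43.
Divisors: 1, 2, 41, 43, 82, 86, 1763, 3526.
Check each in increasing order: 1739^1 ≡ 1739;  1739^2 ≡ 1482;  1739^41 ≡ 454;  1739^43 ≡ 2698;  1739^82 ≡ 1550;  1739^86 ≡ 3003;  1739^1763 ≡ 3526;  1739^3526 ≡ 1.
Smallest exponent giving 1 is 3526.

3526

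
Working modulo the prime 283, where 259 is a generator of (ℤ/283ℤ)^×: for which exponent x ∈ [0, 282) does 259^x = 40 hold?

218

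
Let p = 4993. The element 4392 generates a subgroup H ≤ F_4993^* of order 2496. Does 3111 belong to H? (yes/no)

no

3111 ∈ ⟨4392⟩ iff 3111^2496 ≡ 1 (mod 4993), since |⟨4392⟩| = 2496.
3111^2496 mod 4993 = 4992.
Since 4992 ≠ 1, 3111 does not lie in the subgroup.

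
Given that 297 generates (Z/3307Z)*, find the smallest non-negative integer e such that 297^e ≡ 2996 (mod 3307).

1398

Baby-step giant-step with m = ceil(sqrt(3306)) = 58.
Baby table (297^j mod 3307 for j=0..57):
  0:1  1:297  2:2227  3:19  4:2336  5:2629  6:361  7:1393
  8:346  9:245  10:11  11:3267  12:1348  13:209  14:2547  15:2463
  16:664  17:2095  18:499  19:2695  20:121  21:2867  22:1600  23:2299
  24:1561  25:637  26:690  27:3203  28:2182  29:3189  30:1331  31:1774
  32:1065  33:2140  34:636  35:393  36:976  37:2163  38:853  39:2009
  40:1413  41:2979  42:1794  43:391  44:382  45:1016  46:815  47:644
  48:2769  49:2257  50:2315  51:3006  52:3199  53:994  54:895  55:1255
  56:2351  57:470
Giant step factor: 297^(-58) ≡ 822 (mod 3307).
Scan 2996·822^i mod 3307 for i = 0, 1, …:
  i=0: 2996   i=1: 2304   i=2: 2284   i=3: 2379
  i=4: 1101   i=5: 2211   i=6: 1899   i=7: 74
  i=8: 1302   i=9: 2083     …   i=23: 3231
  i=24: 361
Match at i=24, j=6: e = 24·58 + 6 = 1398.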